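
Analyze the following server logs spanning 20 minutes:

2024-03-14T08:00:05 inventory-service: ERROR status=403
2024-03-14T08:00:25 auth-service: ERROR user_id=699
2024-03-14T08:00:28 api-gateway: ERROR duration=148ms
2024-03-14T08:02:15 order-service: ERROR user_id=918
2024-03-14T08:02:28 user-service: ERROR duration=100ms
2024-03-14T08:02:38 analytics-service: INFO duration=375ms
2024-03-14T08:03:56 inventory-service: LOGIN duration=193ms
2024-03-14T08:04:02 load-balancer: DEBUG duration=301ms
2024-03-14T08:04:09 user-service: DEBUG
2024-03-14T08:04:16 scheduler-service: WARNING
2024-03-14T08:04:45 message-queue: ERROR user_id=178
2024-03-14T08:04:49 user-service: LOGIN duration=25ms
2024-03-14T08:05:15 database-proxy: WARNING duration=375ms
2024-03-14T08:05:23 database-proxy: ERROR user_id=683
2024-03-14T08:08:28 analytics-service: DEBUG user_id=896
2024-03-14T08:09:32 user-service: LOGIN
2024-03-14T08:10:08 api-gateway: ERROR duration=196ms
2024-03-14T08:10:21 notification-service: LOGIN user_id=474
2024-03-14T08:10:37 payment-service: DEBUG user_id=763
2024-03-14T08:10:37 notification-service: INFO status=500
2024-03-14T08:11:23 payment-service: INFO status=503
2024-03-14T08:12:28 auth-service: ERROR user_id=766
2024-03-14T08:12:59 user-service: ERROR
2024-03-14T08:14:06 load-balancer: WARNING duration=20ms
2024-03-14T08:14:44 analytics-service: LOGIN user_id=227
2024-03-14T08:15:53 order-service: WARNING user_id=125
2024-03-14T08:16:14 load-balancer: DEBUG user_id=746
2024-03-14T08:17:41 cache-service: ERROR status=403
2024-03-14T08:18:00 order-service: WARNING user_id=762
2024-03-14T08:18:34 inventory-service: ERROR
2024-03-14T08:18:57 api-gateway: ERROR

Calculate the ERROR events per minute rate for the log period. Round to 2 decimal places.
0.65

To calculate the rate:

1. Count total ERROR events: 13
2. Total time period: 20 minutes
3. Rate = 13 / 20 = 0.65 events per minute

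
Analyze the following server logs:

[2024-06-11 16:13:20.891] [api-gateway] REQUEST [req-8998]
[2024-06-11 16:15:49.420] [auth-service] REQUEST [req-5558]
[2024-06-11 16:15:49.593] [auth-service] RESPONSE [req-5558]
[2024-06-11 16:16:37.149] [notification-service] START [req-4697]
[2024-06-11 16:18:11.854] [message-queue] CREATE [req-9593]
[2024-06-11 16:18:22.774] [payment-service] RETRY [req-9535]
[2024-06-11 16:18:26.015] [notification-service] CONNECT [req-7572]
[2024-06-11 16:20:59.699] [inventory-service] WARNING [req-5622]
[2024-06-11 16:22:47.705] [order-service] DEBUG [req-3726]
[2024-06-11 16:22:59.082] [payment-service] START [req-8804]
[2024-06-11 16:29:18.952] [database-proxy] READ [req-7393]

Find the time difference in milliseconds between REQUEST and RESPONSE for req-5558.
173

To calculate latency:

1. Find REQUEST with id req-5558: 2024-06-11 16:15:49.420
2. Find RESPONSE with id req-5558: 2024-06-11 16:15:49.593
3. Latency: 2024-06-11 16:15:49.593 - 2024-06-11 16:15:49.420 = 173ms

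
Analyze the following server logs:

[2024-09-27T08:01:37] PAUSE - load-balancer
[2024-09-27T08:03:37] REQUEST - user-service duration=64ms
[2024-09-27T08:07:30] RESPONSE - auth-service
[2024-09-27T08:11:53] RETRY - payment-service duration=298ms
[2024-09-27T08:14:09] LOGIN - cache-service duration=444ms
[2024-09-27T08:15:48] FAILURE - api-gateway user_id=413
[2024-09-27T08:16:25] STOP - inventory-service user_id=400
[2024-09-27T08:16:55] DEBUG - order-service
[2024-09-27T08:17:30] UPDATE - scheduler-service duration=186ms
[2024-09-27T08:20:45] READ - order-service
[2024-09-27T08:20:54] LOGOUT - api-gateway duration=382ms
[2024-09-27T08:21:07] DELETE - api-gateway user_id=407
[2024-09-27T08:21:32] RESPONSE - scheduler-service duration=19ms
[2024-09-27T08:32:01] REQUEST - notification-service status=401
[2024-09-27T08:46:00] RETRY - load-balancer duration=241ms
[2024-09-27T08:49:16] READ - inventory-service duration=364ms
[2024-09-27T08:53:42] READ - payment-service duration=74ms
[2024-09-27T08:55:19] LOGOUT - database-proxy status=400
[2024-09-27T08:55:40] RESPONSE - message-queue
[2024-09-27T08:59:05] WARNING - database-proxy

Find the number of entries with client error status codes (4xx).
2

To find matching entries:

1. Pattern to match: client error status codes (4xx)
2. Scan each log entry for the pattern
3. Count matches: 2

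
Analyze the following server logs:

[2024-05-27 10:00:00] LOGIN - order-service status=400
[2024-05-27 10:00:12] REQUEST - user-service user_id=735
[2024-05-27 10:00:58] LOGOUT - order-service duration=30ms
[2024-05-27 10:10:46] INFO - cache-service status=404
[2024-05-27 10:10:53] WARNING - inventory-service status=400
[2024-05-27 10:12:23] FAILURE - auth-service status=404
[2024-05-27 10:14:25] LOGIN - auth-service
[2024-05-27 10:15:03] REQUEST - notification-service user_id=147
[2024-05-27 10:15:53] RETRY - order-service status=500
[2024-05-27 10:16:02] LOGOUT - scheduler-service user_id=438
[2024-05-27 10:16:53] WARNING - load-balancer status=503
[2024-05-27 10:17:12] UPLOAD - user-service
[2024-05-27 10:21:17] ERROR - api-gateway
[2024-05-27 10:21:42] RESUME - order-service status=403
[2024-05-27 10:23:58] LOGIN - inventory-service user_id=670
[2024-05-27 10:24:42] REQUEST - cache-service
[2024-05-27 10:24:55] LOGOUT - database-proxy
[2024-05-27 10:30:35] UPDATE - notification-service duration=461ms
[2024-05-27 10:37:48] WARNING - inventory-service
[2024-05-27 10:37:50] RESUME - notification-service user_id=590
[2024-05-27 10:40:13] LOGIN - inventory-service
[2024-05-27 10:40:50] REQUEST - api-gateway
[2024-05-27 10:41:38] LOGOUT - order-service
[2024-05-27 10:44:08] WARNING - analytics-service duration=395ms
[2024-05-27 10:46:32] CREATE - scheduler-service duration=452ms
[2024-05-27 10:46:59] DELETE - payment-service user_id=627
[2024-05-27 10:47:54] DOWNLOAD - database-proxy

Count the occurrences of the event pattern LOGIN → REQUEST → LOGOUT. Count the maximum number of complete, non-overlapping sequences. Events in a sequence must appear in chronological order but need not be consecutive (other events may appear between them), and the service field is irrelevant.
4

To count sequences:

1. Look for pattern: LOGIN → REQUEST → LOGOUT
2. Greedily scan the log in chronological order, matching each sequence element in turn (ignoring service)
3. Each time the full pattern completes, increment the count and restart matching from the next event
4. Complete non-overlapping sequences found: 4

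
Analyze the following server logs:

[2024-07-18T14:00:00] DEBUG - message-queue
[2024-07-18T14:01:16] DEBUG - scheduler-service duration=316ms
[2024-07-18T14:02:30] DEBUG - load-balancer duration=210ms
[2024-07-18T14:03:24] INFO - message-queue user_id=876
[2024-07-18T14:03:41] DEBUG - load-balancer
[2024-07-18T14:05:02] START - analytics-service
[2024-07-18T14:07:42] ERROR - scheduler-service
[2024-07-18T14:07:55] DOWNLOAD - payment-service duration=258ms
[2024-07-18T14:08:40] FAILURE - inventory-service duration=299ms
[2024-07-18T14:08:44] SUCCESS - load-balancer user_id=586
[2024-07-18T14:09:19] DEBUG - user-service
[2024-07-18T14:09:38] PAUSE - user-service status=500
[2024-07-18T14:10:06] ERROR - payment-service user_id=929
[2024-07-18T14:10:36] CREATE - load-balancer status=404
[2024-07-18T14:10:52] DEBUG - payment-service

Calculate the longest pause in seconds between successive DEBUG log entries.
338

To find the longest gap:

1. Extract all DEBUG events in chronological order
2. Calculate time differences between consecutive events
3. Find the maximum difference
4. Longest gap: 338 seconds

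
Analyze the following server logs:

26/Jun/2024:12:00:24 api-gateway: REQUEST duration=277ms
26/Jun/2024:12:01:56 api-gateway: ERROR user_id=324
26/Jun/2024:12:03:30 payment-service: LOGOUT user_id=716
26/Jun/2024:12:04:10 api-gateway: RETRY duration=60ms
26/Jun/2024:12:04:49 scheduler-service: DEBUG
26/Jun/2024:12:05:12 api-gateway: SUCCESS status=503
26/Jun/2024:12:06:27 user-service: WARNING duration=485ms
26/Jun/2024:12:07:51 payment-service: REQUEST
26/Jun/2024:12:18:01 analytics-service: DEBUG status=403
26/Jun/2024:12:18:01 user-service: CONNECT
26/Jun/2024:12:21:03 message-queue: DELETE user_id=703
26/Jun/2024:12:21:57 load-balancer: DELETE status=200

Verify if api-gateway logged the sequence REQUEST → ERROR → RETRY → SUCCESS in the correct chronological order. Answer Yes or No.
Yes

To verify sequence order:

1. Find all events in sequence REQUEST → ERROR → RETRY → SUCCESS for api-gateway
2. Extract their timestamps
3. Check if timestamps are in ascending order
4. Result: Yes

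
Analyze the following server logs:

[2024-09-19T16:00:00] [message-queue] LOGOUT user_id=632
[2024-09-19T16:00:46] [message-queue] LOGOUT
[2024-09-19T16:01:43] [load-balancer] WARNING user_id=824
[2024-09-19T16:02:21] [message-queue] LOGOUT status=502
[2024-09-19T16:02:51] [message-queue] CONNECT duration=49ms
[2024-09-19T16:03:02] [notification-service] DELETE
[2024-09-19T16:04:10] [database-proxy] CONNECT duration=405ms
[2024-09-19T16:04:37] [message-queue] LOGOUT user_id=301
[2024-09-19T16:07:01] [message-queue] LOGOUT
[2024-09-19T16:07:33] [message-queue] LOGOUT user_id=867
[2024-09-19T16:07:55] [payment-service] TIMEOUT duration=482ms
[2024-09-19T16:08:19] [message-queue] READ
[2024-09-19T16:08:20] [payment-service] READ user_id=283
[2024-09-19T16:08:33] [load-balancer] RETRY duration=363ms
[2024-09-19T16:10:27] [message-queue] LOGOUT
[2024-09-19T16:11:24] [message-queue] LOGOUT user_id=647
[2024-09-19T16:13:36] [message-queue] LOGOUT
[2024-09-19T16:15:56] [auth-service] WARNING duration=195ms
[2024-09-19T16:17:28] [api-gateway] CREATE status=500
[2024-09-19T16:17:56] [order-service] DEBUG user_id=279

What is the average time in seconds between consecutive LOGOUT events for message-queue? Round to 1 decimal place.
102.0

To calculate average interval:

1. Find all LOGOUT events for message-queue in order
2. Calculate time gaps between consecutive events
3. Compute mean of gaps: 816 / 8 = 102.0 seconds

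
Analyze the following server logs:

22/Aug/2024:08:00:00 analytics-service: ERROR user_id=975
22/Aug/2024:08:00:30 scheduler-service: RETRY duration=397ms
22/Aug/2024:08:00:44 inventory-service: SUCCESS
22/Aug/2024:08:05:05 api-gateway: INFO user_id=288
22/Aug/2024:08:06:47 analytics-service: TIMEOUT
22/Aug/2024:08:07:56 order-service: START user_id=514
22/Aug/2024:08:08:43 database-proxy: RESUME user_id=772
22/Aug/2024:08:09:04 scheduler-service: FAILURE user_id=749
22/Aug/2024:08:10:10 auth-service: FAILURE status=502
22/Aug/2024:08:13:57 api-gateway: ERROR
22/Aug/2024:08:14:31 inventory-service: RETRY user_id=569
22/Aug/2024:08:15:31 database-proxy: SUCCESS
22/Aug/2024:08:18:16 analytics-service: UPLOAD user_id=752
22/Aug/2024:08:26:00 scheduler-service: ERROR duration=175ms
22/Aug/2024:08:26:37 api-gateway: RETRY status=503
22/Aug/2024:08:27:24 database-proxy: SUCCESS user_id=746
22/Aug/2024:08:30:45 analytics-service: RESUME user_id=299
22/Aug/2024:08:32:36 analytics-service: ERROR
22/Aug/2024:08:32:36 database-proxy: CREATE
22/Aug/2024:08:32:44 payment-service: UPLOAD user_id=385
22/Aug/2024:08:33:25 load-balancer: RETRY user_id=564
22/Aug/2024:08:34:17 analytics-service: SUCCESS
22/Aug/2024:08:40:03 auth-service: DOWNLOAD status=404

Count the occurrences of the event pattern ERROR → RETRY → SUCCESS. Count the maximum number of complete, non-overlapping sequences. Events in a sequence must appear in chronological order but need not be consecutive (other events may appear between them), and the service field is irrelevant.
4

To count sequences:

1. Look for pattern: ERROR → RETRY → SUCCESS
2. Greedily scan the log in chronological order, matching each sequence element in turn (ignoring service)
3. Each time the full pattern completes, increment the count and restart matching from the next event
4. Complete non-overlapping sequences found: 4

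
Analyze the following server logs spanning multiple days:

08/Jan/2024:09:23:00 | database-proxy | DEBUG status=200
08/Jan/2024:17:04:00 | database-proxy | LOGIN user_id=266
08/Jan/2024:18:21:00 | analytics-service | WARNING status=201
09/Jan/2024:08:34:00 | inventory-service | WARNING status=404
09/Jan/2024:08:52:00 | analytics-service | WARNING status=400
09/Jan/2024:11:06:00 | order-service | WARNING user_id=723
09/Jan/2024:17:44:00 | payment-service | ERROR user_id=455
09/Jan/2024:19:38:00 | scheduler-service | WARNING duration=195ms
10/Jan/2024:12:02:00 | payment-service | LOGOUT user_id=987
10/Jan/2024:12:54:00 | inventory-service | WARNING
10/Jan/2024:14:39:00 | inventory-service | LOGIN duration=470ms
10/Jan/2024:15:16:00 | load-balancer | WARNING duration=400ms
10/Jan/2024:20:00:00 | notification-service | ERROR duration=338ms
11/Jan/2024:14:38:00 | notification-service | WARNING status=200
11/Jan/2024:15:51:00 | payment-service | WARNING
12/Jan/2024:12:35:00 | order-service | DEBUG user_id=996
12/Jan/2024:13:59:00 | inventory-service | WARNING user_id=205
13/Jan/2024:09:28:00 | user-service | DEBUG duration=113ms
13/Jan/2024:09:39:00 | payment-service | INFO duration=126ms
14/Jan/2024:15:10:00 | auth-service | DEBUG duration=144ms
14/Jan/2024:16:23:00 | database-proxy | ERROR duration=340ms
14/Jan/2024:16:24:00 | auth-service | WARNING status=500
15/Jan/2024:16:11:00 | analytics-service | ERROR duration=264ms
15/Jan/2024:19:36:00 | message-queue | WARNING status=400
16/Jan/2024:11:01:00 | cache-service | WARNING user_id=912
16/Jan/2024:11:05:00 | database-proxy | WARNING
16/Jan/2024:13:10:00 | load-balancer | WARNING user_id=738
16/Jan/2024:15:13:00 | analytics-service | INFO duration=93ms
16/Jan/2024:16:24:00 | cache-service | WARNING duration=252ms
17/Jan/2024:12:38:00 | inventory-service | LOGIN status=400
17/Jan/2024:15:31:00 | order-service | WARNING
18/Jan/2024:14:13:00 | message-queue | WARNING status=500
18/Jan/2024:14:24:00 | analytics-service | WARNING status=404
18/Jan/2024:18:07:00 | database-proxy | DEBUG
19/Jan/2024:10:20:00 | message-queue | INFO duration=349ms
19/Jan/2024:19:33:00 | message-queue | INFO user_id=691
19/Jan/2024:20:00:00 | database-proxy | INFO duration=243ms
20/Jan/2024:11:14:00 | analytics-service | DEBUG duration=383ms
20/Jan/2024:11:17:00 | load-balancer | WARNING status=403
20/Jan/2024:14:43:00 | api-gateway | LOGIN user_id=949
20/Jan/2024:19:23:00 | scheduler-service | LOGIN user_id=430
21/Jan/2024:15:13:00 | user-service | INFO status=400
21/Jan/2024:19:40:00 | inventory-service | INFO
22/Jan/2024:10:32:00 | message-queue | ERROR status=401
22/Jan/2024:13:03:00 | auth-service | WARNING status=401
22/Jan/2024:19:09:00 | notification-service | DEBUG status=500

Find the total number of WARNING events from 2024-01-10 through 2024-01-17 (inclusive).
12

To filter by date range:

1. Date range: 2024-01-10 through 2024-01-17, both dates inclusive
2. Filter for WARNING events whose date falls in this range
3. Count matching events: 12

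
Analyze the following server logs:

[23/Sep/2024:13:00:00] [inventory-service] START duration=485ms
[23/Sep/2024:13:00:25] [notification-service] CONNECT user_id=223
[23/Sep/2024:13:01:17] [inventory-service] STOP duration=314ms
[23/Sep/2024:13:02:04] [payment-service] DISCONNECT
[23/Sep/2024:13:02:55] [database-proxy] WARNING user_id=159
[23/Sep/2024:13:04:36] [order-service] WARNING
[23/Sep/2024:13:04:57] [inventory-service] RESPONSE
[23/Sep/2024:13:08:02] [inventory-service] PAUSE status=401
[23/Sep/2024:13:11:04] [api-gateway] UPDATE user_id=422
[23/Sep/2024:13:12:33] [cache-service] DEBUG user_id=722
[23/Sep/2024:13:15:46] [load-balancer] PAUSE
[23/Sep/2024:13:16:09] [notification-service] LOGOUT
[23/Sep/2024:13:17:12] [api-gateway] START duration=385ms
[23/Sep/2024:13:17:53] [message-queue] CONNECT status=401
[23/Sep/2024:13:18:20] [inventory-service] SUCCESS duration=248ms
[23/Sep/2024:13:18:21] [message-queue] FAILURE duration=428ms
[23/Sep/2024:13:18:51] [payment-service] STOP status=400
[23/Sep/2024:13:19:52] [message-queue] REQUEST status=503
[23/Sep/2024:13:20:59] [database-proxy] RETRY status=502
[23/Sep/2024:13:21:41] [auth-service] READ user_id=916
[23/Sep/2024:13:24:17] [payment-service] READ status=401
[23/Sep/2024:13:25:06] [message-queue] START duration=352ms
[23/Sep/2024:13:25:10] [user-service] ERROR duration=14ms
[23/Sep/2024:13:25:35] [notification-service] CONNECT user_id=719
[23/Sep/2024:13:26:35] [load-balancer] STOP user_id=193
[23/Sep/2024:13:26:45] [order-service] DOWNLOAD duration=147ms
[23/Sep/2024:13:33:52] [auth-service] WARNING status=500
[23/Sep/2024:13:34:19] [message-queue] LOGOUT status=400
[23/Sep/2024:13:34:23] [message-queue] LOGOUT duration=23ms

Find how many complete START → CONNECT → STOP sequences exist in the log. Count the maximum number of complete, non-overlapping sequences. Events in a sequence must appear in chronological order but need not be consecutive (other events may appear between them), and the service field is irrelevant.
3

To count sequences:

1. Look for pattern: START → CONNECT → STOP
2. Greedily scan the log in chronological order, matching each sequence element in turn (ignoring service)
3. Each time the full pattern completes, increment the count and restart matching from the next event
4. Complete non-overlapping sequences found: 3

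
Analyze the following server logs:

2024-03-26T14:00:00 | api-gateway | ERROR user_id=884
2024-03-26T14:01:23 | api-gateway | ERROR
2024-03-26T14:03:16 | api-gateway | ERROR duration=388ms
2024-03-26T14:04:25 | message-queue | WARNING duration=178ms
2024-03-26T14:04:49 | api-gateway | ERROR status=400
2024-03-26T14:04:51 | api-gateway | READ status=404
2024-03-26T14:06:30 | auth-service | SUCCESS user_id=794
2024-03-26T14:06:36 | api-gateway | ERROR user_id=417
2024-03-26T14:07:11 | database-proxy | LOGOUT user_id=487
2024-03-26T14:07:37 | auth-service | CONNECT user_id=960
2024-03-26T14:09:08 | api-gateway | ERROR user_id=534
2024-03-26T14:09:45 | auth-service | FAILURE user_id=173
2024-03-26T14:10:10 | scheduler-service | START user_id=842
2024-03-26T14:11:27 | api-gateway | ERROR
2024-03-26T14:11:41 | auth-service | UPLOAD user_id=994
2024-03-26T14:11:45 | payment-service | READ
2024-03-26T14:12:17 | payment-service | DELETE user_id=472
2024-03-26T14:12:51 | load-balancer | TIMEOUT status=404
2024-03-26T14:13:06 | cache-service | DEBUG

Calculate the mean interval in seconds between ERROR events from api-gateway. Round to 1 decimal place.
114.5

To calculate average interval:

1. Find all ERROR events for api-gateway in order
2. Calculate time gaps between consecutive events
3. Compute mean of gaps: 687 / 6 = 114.5 seconds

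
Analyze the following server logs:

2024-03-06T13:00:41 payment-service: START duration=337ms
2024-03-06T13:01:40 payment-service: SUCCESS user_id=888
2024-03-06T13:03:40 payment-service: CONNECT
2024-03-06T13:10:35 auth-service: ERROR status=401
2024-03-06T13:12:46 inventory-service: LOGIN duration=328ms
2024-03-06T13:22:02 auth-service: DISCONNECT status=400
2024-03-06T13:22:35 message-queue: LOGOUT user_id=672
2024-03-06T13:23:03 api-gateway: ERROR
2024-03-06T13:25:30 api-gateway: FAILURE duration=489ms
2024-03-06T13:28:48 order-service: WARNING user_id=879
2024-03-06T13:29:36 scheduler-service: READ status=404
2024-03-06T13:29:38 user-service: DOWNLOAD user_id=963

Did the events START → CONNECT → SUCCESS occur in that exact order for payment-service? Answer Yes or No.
No

To verify sequence order:

1. Find all events in sequence START → CONNECT → SUCCESS for payment-service
2. Extract their timestamps
3. Check if timestamps are in ascending order
4. Result: No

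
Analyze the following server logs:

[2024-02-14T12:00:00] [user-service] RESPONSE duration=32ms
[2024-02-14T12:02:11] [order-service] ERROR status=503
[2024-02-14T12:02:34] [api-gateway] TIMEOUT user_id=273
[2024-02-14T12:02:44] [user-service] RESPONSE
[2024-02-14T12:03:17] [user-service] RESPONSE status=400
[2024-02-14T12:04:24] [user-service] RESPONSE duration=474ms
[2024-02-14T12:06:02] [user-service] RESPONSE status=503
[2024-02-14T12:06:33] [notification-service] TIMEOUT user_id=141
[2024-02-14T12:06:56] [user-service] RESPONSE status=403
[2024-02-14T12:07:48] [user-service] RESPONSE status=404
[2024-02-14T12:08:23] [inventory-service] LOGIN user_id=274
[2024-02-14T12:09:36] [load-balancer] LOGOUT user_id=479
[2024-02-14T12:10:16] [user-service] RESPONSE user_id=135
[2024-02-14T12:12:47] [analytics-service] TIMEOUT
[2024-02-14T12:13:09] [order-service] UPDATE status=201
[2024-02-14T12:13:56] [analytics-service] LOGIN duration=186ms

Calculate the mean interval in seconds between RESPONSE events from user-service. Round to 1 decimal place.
88.0

To calculate average interval:

1. Find all RESPONSE events for user-service in order
2. Calculate time gaps between consecutive events
3. Compute mean of gaps: 616 / 7 = 88.0 seconds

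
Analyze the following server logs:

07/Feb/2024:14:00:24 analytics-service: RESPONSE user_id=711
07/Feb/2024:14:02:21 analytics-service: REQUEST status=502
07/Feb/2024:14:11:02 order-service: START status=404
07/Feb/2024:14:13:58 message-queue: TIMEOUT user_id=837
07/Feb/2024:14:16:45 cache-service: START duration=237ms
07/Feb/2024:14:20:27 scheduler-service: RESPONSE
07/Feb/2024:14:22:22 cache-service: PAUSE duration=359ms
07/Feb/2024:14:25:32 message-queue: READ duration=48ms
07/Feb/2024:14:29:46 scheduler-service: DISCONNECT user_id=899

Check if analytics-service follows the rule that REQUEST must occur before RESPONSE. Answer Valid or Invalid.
Invalid

To validate ordering:

1. Required order: REQUEST → RESPONSE
2. Rule: REQUEST must occur before RESPONSE
3. Check actual order of events for analytics-service
4. Result: Invalid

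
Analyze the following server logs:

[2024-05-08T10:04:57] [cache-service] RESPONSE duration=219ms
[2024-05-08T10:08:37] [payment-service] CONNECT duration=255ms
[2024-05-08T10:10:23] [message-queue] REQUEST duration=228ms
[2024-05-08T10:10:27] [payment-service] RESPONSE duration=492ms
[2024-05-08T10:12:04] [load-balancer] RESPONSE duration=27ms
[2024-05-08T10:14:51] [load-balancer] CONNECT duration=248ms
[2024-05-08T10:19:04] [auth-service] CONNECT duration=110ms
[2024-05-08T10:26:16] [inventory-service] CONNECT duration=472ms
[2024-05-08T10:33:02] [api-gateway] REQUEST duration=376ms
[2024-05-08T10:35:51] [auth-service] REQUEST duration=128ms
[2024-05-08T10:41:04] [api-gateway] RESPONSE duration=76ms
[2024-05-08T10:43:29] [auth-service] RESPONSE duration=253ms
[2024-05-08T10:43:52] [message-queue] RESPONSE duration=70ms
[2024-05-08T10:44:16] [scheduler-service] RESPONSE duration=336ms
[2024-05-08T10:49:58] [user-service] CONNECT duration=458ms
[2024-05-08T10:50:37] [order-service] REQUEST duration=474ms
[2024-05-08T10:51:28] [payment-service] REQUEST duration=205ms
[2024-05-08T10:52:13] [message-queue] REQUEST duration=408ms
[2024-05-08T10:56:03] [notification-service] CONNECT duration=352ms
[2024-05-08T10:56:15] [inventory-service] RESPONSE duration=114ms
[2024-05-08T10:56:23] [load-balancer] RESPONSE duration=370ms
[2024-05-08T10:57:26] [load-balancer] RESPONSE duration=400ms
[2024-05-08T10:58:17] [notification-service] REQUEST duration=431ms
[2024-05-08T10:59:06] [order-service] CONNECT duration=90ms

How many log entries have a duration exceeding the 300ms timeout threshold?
11

To count timeouts:

1. Threshold: 300ms
2. Extract duration from each log entry
3. Count entries where duration > 300
4. Timeout count: 11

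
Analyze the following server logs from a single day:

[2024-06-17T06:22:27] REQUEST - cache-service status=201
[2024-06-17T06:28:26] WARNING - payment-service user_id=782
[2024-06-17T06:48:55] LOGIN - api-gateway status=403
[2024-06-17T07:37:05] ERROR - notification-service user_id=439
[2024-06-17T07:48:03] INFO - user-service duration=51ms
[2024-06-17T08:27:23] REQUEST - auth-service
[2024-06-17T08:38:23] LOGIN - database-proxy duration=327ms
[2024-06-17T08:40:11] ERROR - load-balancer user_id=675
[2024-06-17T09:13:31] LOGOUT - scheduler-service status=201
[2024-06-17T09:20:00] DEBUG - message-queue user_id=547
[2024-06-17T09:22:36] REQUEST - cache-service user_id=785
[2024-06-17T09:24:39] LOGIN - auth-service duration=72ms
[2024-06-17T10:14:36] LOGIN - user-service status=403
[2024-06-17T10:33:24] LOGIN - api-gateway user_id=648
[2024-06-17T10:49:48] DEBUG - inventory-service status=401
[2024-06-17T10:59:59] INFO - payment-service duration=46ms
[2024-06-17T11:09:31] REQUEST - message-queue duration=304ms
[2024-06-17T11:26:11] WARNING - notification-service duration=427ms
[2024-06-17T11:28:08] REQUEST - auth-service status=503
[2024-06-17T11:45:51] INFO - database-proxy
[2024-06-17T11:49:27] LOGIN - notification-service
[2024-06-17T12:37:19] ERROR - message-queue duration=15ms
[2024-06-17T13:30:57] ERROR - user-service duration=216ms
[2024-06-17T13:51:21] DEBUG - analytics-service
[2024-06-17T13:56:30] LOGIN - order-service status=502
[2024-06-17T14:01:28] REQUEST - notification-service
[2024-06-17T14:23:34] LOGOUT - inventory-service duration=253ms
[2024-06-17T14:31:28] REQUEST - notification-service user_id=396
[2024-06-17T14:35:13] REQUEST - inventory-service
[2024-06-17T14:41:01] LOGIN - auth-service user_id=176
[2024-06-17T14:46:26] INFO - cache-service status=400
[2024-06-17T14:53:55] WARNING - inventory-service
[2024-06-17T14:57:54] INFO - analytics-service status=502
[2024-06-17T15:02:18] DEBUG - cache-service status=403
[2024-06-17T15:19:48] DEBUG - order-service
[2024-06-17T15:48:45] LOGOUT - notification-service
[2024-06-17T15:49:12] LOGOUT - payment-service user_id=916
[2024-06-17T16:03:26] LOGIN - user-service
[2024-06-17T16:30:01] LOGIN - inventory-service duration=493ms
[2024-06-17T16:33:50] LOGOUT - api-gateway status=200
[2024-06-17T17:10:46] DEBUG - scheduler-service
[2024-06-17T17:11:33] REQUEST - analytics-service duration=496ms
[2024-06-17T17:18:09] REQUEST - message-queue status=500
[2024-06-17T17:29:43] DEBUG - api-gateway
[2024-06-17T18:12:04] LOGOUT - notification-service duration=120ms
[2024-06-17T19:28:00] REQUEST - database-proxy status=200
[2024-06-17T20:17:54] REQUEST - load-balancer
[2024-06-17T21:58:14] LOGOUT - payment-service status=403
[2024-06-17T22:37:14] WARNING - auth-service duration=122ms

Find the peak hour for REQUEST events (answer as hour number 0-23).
14

To find the peak hour:

1. Group all REQUEST events by hour
2. Count events in each hour
3. Find hour with maximum count
4. Peak hour: 14 (with 3 events)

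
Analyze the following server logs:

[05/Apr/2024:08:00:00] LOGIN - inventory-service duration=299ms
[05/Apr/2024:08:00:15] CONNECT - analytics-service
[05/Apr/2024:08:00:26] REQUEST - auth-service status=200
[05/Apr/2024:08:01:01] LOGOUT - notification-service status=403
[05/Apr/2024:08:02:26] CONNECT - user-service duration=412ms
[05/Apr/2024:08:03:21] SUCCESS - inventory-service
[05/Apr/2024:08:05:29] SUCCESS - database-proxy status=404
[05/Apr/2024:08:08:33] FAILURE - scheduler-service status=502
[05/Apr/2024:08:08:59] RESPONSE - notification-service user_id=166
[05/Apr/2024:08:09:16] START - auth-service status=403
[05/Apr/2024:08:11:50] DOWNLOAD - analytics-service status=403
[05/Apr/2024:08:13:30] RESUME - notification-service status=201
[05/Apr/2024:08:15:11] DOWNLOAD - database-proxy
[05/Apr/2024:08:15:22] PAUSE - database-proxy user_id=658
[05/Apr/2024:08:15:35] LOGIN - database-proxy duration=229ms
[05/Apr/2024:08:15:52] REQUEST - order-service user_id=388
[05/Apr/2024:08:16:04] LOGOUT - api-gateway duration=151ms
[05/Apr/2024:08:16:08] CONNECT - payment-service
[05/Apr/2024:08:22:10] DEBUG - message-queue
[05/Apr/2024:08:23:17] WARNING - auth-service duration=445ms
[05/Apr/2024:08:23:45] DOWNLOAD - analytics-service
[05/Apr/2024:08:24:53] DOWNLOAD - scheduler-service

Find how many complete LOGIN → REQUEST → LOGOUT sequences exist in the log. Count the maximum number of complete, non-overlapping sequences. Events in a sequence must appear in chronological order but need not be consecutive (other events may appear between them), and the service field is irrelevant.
2

To count sequences:

1. Look for pattern: LOGIN → REQUEST → LOGOUT
2. Greedily scan the log in chronological order, matching each sequence element in turn (ignoring service)
3. Each time the full pattern completes, increment the count and restart matching from the next event
4. Complete non-overlapping sequences found: 2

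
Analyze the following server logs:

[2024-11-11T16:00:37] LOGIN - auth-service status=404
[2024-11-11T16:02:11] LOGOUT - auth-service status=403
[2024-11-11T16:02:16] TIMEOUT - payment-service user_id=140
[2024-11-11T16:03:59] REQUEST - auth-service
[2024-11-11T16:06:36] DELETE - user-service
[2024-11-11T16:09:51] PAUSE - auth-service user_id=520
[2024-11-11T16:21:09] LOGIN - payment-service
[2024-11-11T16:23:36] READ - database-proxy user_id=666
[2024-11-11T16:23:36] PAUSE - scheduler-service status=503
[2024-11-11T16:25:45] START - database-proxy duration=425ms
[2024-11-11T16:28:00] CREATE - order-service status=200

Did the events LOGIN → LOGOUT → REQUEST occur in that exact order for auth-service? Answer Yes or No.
Yes

To verify sequence order:

1. Find all events in sequence LOGIN → LOGOUT → REQUEST for auth-service
2. Extract their timestamps
3. Check if timestamps are in ascending order
4. Result: Yes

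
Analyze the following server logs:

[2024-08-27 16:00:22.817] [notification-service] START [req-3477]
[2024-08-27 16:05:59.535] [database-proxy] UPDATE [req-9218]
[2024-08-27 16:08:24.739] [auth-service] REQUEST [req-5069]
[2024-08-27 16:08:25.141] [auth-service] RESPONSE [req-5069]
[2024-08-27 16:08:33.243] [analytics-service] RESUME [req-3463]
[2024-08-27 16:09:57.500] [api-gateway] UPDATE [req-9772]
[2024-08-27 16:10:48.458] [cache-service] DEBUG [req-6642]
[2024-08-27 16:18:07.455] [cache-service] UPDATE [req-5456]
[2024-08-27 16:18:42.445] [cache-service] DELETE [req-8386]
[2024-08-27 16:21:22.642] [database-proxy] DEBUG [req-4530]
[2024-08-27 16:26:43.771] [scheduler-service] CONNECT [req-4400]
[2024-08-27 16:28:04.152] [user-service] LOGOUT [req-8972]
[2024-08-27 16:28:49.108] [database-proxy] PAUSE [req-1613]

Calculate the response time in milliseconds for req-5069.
402

To calculate latency:

1. Find REQUEST with id req-5069: 2024-08-27 16:08:24.739
2. Find RESPONSE with id req-5069: 2024-08-27 16:08:25.141
3. Latency: 2024-08-27 16:08:25.141 - 2024-08-27 16:08:24.739 = 402ms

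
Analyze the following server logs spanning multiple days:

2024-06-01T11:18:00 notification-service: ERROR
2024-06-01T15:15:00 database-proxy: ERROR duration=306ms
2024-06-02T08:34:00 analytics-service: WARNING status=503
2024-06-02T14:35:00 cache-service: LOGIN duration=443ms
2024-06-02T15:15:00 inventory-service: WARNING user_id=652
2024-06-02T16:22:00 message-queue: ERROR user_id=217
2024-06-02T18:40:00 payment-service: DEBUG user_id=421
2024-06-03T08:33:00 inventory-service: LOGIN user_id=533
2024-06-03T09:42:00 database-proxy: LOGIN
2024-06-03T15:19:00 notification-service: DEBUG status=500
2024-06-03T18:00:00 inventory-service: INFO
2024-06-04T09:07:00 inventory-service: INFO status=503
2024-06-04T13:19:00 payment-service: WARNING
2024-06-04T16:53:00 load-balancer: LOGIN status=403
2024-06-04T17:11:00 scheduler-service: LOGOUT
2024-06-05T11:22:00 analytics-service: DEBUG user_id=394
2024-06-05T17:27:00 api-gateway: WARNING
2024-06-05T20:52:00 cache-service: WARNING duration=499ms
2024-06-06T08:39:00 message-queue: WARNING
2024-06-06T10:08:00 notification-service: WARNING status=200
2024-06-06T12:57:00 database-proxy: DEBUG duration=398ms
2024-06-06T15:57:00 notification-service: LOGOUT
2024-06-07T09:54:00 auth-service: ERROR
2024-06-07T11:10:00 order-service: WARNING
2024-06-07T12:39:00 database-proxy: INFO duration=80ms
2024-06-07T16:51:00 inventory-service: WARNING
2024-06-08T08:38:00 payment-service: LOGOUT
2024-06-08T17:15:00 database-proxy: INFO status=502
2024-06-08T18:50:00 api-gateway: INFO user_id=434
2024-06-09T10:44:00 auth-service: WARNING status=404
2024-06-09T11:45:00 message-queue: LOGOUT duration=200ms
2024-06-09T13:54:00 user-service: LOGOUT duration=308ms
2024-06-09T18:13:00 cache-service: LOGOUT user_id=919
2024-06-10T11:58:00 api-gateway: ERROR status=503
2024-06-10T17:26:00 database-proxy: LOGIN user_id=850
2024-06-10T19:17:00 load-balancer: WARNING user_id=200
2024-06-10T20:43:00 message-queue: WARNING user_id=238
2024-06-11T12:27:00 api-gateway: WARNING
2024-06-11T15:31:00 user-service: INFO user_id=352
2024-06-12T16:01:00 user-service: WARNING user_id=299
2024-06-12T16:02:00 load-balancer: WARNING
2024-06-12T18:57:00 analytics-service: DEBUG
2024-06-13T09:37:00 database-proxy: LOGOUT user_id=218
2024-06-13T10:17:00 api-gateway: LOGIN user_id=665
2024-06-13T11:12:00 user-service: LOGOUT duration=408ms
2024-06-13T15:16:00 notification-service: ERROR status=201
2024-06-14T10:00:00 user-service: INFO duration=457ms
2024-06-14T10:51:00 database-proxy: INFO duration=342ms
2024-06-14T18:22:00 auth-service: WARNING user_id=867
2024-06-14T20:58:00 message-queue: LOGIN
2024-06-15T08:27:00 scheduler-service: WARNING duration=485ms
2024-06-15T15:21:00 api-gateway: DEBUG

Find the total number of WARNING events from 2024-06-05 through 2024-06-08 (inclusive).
6

To filter by date range:

1. Date range: 2024-06-05 through 2024-06-08, both dates inclusive
2. Filter for WARNING events whose date falls in this range
3. Count matching events: 6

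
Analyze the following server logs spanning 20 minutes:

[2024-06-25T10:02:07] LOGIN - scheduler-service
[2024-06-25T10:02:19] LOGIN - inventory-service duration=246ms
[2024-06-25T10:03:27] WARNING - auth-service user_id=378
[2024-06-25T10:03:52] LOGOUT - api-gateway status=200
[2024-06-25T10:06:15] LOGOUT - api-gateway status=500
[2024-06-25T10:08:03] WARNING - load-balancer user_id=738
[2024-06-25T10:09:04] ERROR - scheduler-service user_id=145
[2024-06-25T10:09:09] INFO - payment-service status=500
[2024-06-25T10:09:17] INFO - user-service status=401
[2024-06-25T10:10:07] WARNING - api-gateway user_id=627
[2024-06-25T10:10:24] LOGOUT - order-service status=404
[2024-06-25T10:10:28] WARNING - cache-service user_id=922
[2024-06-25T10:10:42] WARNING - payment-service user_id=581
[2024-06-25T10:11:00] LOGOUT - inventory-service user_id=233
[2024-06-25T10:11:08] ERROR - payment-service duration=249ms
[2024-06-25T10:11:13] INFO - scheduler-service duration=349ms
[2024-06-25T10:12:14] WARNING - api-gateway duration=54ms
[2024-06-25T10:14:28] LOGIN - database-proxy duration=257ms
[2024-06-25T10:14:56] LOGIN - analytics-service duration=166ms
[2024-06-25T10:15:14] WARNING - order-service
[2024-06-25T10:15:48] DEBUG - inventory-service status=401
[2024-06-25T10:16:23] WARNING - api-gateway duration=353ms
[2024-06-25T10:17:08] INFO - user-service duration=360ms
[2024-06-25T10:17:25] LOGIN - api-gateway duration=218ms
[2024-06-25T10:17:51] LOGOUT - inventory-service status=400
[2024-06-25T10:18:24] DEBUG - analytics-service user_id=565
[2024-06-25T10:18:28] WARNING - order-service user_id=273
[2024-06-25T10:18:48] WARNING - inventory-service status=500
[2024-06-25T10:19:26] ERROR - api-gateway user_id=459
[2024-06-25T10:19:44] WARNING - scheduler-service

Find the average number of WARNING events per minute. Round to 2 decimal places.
0.55

To calculate the rate:

1. Count total WARNING events: 11
2. Total time period: 20 minutes
3. Rate = 11 / 20 = 0.55 events per minute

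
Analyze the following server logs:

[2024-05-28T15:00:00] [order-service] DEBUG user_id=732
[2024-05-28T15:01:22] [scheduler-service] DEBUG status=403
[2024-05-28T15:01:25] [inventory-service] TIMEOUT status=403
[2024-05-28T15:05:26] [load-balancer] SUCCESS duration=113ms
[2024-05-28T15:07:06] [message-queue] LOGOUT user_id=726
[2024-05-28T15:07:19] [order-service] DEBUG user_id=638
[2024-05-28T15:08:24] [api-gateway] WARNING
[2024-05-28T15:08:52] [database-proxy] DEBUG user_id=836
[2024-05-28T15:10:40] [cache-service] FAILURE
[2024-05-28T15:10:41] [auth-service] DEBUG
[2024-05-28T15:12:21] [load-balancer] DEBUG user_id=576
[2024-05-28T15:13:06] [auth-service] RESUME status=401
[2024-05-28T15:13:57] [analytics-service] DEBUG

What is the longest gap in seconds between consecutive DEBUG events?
357

To find the longest gap:

1. Extract all DEBUG events in chronological order
2. Calculate time differences between consecutive events
3. Find the maximum difference
4. Longest gap: 357 seconds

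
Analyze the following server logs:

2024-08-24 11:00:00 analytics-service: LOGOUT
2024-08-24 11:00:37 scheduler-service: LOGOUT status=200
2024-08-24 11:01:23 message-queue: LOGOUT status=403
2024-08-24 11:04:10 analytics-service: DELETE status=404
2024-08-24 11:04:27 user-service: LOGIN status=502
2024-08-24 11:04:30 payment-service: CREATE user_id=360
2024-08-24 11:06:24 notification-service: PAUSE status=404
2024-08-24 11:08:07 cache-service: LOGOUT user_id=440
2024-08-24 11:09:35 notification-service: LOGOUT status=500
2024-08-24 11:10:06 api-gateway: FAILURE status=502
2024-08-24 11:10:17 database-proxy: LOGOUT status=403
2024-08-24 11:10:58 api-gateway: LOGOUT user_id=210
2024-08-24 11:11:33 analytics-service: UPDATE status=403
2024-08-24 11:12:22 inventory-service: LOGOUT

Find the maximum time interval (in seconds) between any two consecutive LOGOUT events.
404

To find the longest gap:

1. Extract all LOGOUT events in chronological order
2. Calculate time differences between consecutive events
3. Find the maximum difference
4. Longest gap: 404 seconds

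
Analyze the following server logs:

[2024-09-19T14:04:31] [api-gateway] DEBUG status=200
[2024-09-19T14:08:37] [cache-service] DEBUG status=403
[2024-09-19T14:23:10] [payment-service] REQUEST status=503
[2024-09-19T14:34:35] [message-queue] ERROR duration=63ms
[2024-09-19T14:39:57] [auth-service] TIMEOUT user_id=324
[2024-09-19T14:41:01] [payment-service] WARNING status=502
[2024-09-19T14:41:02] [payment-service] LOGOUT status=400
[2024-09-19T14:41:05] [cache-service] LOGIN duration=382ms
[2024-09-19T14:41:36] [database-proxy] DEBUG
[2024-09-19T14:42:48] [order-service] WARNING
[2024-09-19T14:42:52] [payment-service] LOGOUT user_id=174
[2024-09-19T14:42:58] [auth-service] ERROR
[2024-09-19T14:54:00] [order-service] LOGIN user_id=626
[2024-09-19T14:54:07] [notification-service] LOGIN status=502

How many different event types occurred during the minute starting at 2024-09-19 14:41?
4

To count unique event types:

1. Filter events in the minute starting at 2024-09-19 14:41
2. Extract event types from matching entries
3. Count unique types: 4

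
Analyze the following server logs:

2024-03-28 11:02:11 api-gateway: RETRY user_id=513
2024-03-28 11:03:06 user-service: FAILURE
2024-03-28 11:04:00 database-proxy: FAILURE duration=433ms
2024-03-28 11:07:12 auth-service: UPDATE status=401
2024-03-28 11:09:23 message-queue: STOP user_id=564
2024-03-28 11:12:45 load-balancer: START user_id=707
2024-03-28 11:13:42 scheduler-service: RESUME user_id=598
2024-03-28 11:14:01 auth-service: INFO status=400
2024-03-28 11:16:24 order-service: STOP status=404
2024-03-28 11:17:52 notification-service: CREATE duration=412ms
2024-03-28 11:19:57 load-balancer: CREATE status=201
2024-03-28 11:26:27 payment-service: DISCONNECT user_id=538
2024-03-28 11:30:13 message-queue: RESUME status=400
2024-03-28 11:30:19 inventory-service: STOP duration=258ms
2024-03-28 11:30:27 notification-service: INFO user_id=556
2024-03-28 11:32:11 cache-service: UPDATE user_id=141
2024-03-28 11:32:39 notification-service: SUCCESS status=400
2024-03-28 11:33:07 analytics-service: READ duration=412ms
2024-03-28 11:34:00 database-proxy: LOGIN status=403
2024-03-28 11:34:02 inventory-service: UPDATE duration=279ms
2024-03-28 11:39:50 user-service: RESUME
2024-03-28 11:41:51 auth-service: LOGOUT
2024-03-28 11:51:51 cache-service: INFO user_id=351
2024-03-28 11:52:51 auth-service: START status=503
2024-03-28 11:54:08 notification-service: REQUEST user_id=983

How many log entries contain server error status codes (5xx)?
1

To find matching entries:

1. Pattern to match: server error status codes (5xx)
2. Scan each log entry for the pattern
3. Count matches: 1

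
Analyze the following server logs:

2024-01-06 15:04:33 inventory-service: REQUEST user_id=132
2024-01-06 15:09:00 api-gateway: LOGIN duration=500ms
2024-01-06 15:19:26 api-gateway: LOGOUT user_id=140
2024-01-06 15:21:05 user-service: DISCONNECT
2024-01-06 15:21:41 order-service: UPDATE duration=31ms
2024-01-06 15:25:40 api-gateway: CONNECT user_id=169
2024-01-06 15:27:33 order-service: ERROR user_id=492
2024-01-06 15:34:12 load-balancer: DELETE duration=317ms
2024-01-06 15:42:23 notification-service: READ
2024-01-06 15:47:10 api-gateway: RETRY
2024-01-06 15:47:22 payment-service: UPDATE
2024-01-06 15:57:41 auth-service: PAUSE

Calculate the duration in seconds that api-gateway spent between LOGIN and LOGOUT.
626

To calculate state duration:

1. Find LOGIN event for api-gateway: 2024-01-06 15:09:00
2. Find LOGOUT event for api-gateway: 2024-01-06 15:19:26
3. Calculate duration: 2024-01-06 15:19:26 - 2024-01-06 15:09:00 = 626 seconds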